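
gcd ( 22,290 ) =2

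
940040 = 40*23501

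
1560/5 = 312 = 312.00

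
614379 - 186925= 427454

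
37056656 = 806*45976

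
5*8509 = 42545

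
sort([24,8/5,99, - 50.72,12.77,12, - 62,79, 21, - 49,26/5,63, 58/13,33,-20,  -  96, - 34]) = [ - 96, -62, - 50.72, - 49 , - 34, - 20 , 8/5,58/13, 26/5,12,12.77,21,24,33,63,79 , 99 ]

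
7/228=7/228 = 0.03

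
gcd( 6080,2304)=64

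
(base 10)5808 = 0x16B0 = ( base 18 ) HGC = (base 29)6Q8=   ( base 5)141213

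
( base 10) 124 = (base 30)44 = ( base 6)324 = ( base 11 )103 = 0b1111100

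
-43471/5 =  - 8695 + 4/5=- 8694.20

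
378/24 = 15+3/4 = 15.75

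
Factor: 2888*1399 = 2^3*19^2*1399^1  =  4040312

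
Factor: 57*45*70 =179550 = 2^1* 3^3*5^2*7^1*19^1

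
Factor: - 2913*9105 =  - 26522865= - 3^2*5^1 * 607^1*971^1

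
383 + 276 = 659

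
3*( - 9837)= -29511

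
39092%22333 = 16759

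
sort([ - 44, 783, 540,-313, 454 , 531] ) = [ - 313, - 44, 454,531, 540,783]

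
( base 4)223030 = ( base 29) 389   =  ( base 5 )42024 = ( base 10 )2764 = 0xACC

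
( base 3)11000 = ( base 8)154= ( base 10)108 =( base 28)3O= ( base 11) 99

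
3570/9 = 396 + 2/3 = 396.67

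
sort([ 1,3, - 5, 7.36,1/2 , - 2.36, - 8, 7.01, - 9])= [ - 9,  -  8, - 5,- 2.36,1/2,  1, 3, 7.01,7.36 ]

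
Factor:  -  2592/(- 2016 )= 9/7 = 3^2* 7^(  -  1)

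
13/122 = 13/122 = 0.11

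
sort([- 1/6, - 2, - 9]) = [ - 9, - 2, - 1/6]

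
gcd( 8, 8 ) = 8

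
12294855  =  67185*183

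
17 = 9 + 8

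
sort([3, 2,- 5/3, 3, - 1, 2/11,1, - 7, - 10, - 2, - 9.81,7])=[ - 10, - 9.81, - 7, - 2, - 5/3, - 1, 2/11,1,2, 3,3,7 ]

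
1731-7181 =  - 5450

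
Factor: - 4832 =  - 2^5*151^1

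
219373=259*847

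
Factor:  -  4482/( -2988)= 3/2 = 2^( - 1) * 3^1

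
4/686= 2/343 = 0.01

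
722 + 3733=4455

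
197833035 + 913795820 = 1111628855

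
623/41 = 15 + 8/41= 15.20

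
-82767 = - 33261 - 49506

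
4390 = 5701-1311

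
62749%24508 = 13733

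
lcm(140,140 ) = 140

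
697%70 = 67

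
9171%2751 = 918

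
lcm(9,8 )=72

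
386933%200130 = 186803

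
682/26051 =682/26051 = 0.03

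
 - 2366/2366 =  - 1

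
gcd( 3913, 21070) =301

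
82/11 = 82/11= 7.45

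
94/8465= 94/8465 = 0.01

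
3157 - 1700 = 1457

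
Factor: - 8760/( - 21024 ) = 5/12 = 2^( - 2 )*3^( - 1 )*5^1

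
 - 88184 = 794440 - 882624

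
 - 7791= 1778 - 9569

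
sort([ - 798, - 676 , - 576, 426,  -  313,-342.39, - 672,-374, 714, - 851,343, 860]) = [ - 851, - 798, - 676, - 672  , - 576, - 374, - 342.39, - 313,343,426,714,860 ]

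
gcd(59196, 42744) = 12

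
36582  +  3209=39791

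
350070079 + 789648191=1139718270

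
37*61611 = 2279607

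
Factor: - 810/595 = -162/119 = - 2^1*3^4 * 7^ (-1) * 17^ ( - 1 ) 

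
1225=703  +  522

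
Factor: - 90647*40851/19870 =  - 2^ ( - 1)*3^3*5^ ( - 1) * 17^1 * 89^1*1987^( - 1) * 90647^1 = - 3703020597/19870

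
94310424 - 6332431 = 87977993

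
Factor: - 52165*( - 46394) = 2^1 *5^1*10433^1*  23197^1 = 2420143010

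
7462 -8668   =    -  1206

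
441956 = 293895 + 148061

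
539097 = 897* 601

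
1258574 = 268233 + 990341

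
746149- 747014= - 865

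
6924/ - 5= - 1385 + 1/5=- 1384.80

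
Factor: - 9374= - 2^1*43^1*109^1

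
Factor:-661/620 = -2^(-2 )*5^( - 1)*31^(-1)*661^1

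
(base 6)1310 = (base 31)ak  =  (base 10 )330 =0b101001010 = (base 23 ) E8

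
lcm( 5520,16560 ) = 16560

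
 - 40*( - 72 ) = 2880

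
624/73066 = 312/36533 = 0.01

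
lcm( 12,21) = 84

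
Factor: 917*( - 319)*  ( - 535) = 156499805 = 5^1*7^1*11^1*29^1*107^1*131^1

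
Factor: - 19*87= - 3^1*19^1 * 29^1 = - 1653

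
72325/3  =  24108 + 1/3 = 24108.33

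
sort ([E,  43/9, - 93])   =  [  -  93, E, 43/9]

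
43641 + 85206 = 128847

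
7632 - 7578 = 54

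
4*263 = 1052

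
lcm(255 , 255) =255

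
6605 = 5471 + 1134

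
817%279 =259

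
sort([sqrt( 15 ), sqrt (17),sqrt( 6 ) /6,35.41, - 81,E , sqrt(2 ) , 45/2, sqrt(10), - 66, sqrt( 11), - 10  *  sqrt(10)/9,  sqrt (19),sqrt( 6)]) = [ - 81, - 66, - 10 * sqrt(10 )/9,sqrt(6) /6,sqrt(2 ),sqrt( 6),E, sqrt(10 ),  sqrt(11),sqrt( 15), sqrt( 17),sqrt(19 ),45/2 , 35.41]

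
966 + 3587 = 4553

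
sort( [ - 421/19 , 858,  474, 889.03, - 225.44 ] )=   [ - 225.44, - 421/19, 474, 858,  889.03] 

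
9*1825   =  16425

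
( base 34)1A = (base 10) 44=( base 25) 1J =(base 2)101100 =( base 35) 19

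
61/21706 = 61/21706=0.00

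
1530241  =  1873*817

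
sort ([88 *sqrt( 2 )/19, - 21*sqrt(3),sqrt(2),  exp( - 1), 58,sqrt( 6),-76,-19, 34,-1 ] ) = [ - 76,-21*sqrt(3) ,-19, - 1, exp ( - 1), sqrt( 2), sqrt( 6),88*sqrt (2 ) /19, 34, 58]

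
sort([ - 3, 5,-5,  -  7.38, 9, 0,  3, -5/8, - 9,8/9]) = [ - 9,  -  7.38  ,-5 , - 3, - 5/8,0,8/9,3,5, 9 ] 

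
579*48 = 27792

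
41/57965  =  41/57965 = 0.00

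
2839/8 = 2839/8 = 354.88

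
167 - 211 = - 44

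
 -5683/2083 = - 3 + 566/2083 = - 2.73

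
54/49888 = 27/24944 = 0.00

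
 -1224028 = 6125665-7349693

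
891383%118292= 63339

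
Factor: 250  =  2^1 * 5^3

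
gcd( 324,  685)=1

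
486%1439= 486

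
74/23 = 74/23 = 3.22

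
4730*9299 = 43984270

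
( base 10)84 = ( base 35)2e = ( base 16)54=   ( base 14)60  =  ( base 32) 2K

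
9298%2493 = 1819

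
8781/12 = 2927/4= 731.75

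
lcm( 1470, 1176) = 5880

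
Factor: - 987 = -3^1*7^1*47^1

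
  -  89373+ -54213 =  - 143586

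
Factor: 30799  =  19^1* 1621^1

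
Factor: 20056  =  2^3 * 23^1*109^1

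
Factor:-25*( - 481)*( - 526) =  - 6325150= -2^1*5^2*13^1 *37^1*263^1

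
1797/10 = 179+7/10 = 179.70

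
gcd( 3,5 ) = 1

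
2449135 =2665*919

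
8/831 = 8/831 = 0.01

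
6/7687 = 6/7687= 0.00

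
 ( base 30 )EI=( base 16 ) 1b6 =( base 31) e4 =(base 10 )438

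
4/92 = 1/23= 0.04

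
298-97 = 201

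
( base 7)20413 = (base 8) 11620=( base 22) A7E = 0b1001110010000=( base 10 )5008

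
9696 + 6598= 16294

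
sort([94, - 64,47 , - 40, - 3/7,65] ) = [ - 64,-40, - 3/7,  47, 65,94 ] 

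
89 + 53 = 142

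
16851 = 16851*1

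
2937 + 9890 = 12827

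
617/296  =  617/296 = 2.08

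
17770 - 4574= 13196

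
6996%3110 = 776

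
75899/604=125 + 399/604 = 125.66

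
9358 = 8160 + 1198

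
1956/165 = 11+47/55 = 11.85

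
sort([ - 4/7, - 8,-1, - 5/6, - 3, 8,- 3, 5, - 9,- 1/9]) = [-9,-8, - 3, - 3, - 1,-5/6,-4/7,-1/9, 5,8 ] 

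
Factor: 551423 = 551423^1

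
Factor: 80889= 3^1*59^1*457^1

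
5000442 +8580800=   13581242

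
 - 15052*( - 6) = 90312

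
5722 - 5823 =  - 101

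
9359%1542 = 107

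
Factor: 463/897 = 3^ ( - 1)*13^( - 1 )*23^(-1 )*463^1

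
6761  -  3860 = 2901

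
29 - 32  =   - 3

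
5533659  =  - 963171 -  - 6496830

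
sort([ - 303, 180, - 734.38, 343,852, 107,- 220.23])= [ - 734.38, -303, - 220.23 , 107, 180 , 343, 852 ]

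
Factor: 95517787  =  3919^1 * 24373^1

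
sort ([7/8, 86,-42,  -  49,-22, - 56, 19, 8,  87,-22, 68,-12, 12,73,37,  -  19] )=[ - 56, - 49, - 42,-22, - 22, - 19,- 12, 7/8,8, 12, 19, 37, 68, 73,  86, 87] 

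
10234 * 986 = 10090724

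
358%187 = 171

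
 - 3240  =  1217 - 4457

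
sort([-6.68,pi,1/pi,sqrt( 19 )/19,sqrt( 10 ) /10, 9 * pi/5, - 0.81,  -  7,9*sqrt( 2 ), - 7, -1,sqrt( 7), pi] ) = [  -  7, - 7, - 6.68, - 1, - 0.81,sqrt( 19)/19,sqrt( 10 ) /10, 1/pi,sqrt( 7 ),pi,pi, 9 * pi/5  ,  9*sqrt( 2 ) ] 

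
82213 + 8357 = 90570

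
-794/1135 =  -  1 + 341/1135 = - 0.70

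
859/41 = 859/41 =20.95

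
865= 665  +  200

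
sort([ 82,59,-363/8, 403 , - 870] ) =[ - 870,  -  363/8, 59, 82, 403] 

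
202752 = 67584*3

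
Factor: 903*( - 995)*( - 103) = 92543955 = 3^1*5^1*7^1*43^1*103^1*199^1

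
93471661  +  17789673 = 111261334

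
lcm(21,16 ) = 336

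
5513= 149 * 37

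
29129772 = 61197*476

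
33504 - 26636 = 6868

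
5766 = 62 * 93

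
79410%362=132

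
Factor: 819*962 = 787878 = 2^1*3^2*7^1 *13^2*37^1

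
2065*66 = 136290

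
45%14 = 3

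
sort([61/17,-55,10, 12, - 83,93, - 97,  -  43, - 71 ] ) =[-97, - 83 ,-71, - 55 , - 43,61/17,10, 12,93 ] 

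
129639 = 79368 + 50271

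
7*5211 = 36477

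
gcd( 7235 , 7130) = 5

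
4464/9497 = 4464/9497 = 0.47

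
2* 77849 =155698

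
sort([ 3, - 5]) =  [ - 5,3]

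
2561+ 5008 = 7569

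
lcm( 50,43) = 2150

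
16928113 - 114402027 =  - 97473914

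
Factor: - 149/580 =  - 2^( - 2) * 5^( - 1)*29^( - 1)*149^1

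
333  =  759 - 426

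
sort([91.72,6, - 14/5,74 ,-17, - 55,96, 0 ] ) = [ - 55 , - 17, - 14/5, 0,6, 74,  91.72,96]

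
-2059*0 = 0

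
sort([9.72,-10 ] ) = [  -  10, 9.72] 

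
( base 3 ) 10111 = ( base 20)4E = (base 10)94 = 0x5E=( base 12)7a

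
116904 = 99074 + 17830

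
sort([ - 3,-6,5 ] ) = [ - 6, - 3, 5 ] 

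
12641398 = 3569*3542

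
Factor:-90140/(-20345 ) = 18028/4069 = 2^2*13^ (-1)*313^(- 1 )*4507^1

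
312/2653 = 312/2653 = 0.12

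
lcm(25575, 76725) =76725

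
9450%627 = 45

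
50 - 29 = 21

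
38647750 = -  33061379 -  - 71709129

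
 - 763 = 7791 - 8554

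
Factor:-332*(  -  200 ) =66400 = 2^5*5^2*83^1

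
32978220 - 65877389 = -32899169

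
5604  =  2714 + 2890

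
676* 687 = 464412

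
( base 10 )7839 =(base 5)222324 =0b1111010011111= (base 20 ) JBJ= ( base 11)5987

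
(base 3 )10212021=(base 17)9ca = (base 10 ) 2815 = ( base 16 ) AFF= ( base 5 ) 42230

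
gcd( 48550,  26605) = 5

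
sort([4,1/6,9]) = [1/6,4,9 ]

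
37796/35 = 37796/35 = 1079.89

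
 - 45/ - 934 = 45/934= 0.05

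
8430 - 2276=6154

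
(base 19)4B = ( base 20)47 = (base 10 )87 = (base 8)127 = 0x57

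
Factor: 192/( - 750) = -32/125 = - 2^5*5^( - 3) 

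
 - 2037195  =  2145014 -4182209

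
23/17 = 23/17 = 1.35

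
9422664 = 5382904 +4039760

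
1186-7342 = -6156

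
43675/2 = 21837 + 1/2 = 21837.50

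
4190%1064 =998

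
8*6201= 49608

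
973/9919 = 139/1417 = 0.10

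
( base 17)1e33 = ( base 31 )9BN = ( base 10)9013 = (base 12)5271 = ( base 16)2335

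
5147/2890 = 1 + 2257/2890= 1.78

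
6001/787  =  7+492/787 =7.63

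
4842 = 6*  807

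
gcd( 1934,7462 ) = 2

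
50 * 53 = 2650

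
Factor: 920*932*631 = 2^5*5^1*23^1*233^1*631^1 =541044640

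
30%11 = 8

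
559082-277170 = 281912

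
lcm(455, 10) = 910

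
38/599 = 38/599 =0.06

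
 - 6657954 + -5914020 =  - 12571974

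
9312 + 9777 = 19089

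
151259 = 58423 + 92836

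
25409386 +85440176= 110849562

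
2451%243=21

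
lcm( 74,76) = 2812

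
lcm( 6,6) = 6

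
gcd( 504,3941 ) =7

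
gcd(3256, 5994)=74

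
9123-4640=4483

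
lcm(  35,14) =70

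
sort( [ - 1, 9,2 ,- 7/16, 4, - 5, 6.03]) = [-5,-1,  -  7/16,2, 4, 6.03,9]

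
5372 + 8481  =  13853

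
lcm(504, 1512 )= 1512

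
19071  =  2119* 9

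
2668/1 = 2668=2668.00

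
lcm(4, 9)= 36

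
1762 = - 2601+4363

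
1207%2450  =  1207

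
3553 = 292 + 3261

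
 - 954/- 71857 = 954/71857 = 0.01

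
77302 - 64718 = 12584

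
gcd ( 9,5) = 1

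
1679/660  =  2  +  359/660= 2.54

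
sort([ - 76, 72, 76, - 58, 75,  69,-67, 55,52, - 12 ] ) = [ - 76 , - 67, - 58, - 12, 52,55,69,  72 , 75,76]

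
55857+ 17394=73251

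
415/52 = 415/52 = 7.98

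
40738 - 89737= - 48999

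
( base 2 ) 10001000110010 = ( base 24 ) f4i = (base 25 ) E04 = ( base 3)110000020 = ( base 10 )8754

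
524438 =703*746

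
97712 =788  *124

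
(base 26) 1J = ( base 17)2B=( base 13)36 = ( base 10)45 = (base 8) 55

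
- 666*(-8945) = 5957370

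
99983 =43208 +56775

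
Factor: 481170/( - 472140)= - 2^( - 1)*3^( - 1)*61^( - 1 )*373^1= - 373/366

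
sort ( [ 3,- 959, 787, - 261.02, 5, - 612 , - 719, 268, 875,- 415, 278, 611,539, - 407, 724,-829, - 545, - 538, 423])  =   [ - 959, - 829, - 719, - 612,-545, - 538, - 415, - 407,-261.02, 3, 5,268,278, 423, 539, 611, 724, 787, 875 ]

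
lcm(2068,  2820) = 31020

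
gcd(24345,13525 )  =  2705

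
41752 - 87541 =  - 45789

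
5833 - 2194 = 3639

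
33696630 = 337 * 99990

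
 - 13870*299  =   - 4147130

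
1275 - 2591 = -1316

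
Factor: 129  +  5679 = 5808 = 2^4*3^1*11^2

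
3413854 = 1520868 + 1892986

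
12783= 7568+5215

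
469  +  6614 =7083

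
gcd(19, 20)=1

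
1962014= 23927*82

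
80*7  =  560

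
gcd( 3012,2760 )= 12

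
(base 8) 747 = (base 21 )124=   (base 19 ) 16c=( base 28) hb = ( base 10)487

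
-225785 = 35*(-6451 )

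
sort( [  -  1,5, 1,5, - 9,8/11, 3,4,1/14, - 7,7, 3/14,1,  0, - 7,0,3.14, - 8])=[  -  9,  -  8, - 7, - 7, -1 , 0, 0, 1/14, 3/14,8/11,1,1,3, 3.14,4,5, 5,7]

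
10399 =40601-30202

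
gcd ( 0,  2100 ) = 2100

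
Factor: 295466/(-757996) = - 2^(- 1)*17^( - 1)*71^( - 1 )* 157^( - 1)*241^1*613^1 = - 147733/378998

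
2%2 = 0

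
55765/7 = 7966  +  3/7 = 7966.43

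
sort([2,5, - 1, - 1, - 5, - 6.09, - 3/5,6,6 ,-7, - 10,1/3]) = [-10, - 7,- 6.09, - 5 , - 1, - 1, - 3/5,1/3, 2 , 5,6,  6 ] 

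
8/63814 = 4/31907 = 0.00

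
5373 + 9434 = 14807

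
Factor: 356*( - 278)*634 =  - 2^4*89^1*139^1*317^1 = - 62745712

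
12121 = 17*713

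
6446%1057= 104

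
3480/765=232/51 = 4.55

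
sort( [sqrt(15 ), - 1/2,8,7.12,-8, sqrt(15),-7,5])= [ - 8, - 7 , - 1/2 , sqrt( 15 ),sqrt(15),5, 7.12,  8 ] 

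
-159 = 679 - 838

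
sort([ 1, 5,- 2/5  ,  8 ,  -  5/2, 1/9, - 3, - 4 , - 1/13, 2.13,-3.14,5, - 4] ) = [ - 4,-4,  -  3.14, -3 , - 5/2, - 2/5, - 1/13,1/9, 1, 2.13,5,5, 8 ] 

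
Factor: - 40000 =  - 2^6*5^4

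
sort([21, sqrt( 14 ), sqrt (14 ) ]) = [ sqrt(14 ),sqrt (14), 21 ]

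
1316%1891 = 1316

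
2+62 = 64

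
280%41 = 34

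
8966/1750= 4483/875 = 5.12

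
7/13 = 7/13=0.54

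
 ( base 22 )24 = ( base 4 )300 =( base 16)30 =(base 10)48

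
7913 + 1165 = 9078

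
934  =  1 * 934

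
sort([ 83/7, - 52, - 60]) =[ - 60, - 52, 83/7 ] 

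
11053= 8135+2918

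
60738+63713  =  124451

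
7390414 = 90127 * 82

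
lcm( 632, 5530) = 22120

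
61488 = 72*854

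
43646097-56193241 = -12547144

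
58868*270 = 15894360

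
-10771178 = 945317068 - 956088246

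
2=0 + 2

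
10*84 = 840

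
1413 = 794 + 619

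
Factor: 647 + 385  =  2^3*3^1*43^1 = 1032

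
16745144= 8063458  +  8681686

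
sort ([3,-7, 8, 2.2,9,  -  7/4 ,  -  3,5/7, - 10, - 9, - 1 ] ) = [ - 10, - 9, - 7 ,- 3,  -  7/4,-1, 5/7,2.2, 3, 8, 9 ] 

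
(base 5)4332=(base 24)10g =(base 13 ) 367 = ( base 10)592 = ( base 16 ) 250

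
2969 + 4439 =7408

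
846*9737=8237502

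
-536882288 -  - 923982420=387100132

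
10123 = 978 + 9145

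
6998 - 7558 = -560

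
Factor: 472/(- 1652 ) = -2/7 = -2^1*7^ ( - 1)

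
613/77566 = 613/77566 = 0.01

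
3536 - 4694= - 1158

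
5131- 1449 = 3682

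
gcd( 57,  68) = 1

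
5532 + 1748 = 7280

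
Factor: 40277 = 40277^1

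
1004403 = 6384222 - 5379819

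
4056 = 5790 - 1734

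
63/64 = 63/64 = 0.98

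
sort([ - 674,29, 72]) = [ - 674,  29 , 72 ] 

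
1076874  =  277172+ 799702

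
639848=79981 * 8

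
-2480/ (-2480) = 1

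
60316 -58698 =1618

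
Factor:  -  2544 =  -2^4*3^1*53^1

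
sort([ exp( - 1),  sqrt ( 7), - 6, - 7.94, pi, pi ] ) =[ - 7.94, - 6,exp(-1),sqrt(  7), pi,  pi] 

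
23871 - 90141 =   -  66270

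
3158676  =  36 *87741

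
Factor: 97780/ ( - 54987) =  - 2^2  *  3^( - 1)*5^1*4889^1*18329^(-1)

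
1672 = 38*44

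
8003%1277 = 341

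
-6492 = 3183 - 9675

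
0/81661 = 0 = 0.00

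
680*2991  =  2033880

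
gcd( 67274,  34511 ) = 1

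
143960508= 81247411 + 62713097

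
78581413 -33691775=44889638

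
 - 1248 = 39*( - 32)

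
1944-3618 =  - 1674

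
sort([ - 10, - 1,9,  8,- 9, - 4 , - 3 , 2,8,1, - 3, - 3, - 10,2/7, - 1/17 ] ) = [ - 10, - 10,  -  9, - 4 ,-3, - 3 , - 3, - 1 , - 1/17 , 2/7, 1, 2,8,8,9]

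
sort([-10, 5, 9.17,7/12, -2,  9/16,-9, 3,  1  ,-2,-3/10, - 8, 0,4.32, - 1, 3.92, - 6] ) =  [-10,  -  9, - 8, - 6, - 2,-2,  -  1 , - 3/10, 0, 9/16, 7/12, 1 , 3,3.92,4.32, 5, 9.17]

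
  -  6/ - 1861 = 6/1861 = 0.00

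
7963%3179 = 1605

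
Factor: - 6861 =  -3^1 *2287^1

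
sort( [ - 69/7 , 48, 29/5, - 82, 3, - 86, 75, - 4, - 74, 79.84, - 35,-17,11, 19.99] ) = [- 86, - 82  ,- 74, - 35, - 17,-69/7, - 4, 3,29/5,  11 , 19.99,  48 , 75,  79.84]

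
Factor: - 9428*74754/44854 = -352390356/22427 = - 2^2 * 3^2*41^( - 1)*547^( - 1)*2357^1*4153^1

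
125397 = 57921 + 67476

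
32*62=1984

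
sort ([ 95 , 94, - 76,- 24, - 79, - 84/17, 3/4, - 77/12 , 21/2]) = [ - 79,- 76,  -  24 ,-77/12, - 84/17, 3/4, 21/2, 94, 95]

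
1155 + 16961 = 18116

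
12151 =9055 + 3096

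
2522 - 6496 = -3974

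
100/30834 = 50/15417 = 0.00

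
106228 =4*26557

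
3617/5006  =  3617/5006 = 0.72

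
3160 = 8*395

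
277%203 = 74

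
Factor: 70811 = 13^2*419^1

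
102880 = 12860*8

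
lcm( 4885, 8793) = 43965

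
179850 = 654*275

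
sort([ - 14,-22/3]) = [ - 14, - 22/3]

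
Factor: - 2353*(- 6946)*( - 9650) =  - 157719001700 = - 2^2*5^2*  13^1*23^1*151^1 * 181^1*193^1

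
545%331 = 214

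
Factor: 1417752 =2^3*3^2*7^1*29^1*97^1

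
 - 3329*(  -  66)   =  219714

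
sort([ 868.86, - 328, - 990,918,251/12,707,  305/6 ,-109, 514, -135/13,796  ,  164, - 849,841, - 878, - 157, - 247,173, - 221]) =[ - 990,  -  878, - 849, - 328, - 247, - 221, - 157, - 109, - 135/13,251/12,305/6,164,173,  514, 707,796, 841,868.86, 918] 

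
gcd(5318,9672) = 2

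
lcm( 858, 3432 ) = 3432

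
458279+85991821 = 86450100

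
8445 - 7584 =861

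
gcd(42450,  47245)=5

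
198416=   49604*4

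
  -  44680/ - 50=893 + 3/5 = 893.60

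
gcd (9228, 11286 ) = 6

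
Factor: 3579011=19^1*188369^1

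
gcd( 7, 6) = 1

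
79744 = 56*1424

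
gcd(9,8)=1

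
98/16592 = 49/8296 =0.01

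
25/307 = 25/307 = 0.08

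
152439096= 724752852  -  572313756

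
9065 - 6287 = 2778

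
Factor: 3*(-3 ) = -9 = -3^2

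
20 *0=0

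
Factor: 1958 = 2^1*11^1*89^1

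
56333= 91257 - 34924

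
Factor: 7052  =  2^2*41^1*43^1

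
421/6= 421/6 = 70.17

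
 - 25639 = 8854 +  - 34493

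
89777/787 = 89777/787=114.07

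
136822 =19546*7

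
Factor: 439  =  439^1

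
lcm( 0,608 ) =0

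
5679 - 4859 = 820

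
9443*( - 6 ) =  - 56658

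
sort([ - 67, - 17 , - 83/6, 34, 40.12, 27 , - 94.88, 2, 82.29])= [  -  94.88, - 67, - 17, - 83/6,2,27, 34,40.12, 82.29] 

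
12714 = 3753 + 8961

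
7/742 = 1/106  =  0.01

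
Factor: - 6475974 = -2^1*3^1*1079329^1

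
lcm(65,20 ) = 260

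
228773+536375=765148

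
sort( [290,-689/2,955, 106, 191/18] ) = [ - 689/2,191/18,  106, 290,955]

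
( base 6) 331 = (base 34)3P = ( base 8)177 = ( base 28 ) 4F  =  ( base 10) 127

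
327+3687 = 4014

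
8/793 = 8/793 =0.01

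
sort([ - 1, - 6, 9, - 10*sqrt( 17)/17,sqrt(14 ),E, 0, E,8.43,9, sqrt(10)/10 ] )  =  [ - 6,-10 *sqrt( 17 ) /17, - 1, 0,sqrt( 10 ) /10,E, E, sqrt ( 14 ),8.43, 9,9]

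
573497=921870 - 348373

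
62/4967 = 62/4967 = 0.01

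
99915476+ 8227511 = 108142987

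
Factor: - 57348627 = -3^1*7^1*41^1*43^1*1549^1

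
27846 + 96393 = 124239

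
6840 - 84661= - 77821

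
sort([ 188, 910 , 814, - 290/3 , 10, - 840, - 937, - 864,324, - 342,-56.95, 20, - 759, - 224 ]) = [ - 937, - 864, - 840, - 759, - 342, - 224,  -  290/3,-56.95,10, 20, 188,324,814,910]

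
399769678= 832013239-432243561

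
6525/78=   83 + 17/26 = 83.65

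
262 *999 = 261738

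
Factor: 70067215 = 5^1*14013443^1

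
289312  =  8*36164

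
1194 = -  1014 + 2208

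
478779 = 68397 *7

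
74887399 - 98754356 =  - 23866957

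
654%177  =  123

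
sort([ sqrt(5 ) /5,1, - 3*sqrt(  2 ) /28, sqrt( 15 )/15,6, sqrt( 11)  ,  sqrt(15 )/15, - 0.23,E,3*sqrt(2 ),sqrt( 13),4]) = [ - 0.23 , - 3*sqrt( 2)/28 , sqrt( 15 )/15,sqrt( 15 ) /15,sqrt(  5) /5, 1, E,sqrt( 11) , sqrt( 13),4,3*sqrt( 2 ),6]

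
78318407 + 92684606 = 171003013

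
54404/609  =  89  +  1/3 = 89.33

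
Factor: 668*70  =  46760  =  2^3 * 5^1*7^1*167^1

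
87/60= 1 +9/20= 1.45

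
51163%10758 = 8131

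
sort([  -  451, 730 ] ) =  [ -451,  730]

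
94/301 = 94/301  =  0.31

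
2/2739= 2/2739 = 0.00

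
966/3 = 322 = 322.00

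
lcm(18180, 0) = 0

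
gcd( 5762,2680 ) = 134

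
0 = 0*495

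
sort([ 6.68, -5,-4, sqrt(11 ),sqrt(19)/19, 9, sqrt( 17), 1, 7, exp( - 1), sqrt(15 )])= [ - 5, - 4, sqrt( 19 )/19,  exp( - 1), 1,sqrt(11),sqrt(15) , sqrt(17), 6.68,7,  9]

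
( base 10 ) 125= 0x7d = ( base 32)3T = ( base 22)5f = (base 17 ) 76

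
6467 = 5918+549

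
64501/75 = 860  +  1/75 = 860.01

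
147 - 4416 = -4269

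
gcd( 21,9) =3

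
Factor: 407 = 11^1 * 37^1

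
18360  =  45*408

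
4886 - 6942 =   -  2056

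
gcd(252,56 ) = 28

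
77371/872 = 77371/872 = 88.73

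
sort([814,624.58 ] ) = [ 624.58, 814 ] 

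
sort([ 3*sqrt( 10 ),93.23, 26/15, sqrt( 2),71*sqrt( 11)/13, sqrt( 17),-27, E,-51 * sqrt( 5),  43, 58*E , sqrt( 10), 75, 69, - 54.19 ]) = [ - 51*sqrt( 5 ),  -  54.19,-27 , sqrt(2),26/15, E,sqrt( 10),sqrt( 17), 3 *sqrt( 10), 71*sqrt( 11) /13,43, 69, 75,93.23, 58 * E] 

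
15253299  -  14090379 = 1162920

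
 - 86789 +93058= 6269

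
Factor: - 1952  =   - 2^5*61^1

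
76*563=42788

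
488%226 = 36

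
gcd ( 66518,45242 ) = 2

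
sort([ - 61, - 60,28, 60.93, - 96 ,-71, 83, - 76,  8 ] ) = [-96, - 76,  -  71, - 61, - 60, 8 , 28,  60.93,83]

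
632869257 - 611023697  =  21845560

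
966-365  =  601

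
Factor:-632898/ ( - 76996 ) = 2^(-1 )*3^2 * 7^1*  5023^1*19249^( -1 )=316449/38498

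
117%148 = 117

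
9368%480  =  248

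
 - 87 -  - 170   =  83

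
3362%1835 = 1527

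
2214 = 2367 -153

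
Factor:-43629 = -3^1*14543^1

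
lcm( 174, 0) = 0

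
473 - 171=302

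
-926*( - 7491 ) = 6936666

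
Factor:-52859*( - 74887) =52859^1*74887^1 = 3958451933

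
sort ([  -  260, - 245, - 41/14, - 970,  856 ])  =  [ - 970,-260, - 245 , - 41/14, 856]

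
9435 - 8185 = 1250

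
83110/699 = 118 + 628/699 =118.90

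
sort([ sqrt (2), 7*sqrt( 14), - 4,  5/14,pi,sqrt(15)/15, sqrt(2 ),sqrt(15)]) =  [-4,sqrt(15) /15,5/14,sqrt(2),  sqrt(2),pi , sqrt( 15),7 * sqrt( 14 )]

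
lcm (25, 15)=75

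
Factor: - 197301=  - 3^1*13^1 * 5059^1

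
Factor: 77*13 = 7^1*11^1*13^1 = 1001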